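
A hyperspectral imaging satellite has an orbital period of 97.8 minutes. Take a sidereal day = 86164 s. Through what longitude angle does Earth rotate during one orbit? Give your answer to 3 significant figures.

T = 97.8 min = 5868.0 s.
During one orbit Earth rotates (5868.0 / 86164) × 360° = 24.52°.

24.5°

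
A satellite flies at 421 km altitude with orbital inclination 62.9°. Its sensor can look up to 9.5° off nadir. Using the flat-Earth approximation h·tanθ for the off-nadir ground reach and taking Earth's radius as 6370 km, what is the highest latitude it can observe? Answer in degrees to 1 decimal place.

For a prograde orbit the ground track reaches latitude ±i = ±62.9°.
Sensor half-swath on the ground ≈ 421·tan(9.5°) = 70 km = 0.63° of latitude.
Maximum observable latitude ≈ 62.9 + 0.63 = 63.5°.

63.5°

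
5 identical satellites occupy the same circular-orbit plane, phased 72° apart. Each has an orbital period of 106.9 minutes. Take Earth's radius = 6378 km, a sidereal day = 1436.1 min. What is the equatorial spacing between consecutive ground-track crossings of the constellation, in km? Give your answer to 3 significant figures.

597 km

T = 106.9 min = 6414.0 s.
Single-satellite node shift = (6414.0/86166) × 360° = 26.80°.
With 5 satellites evenly phased, successive equator crossings are 26.80/5 = 5.360° apart.
That is 5.360 × 111.3 = 597 km at the equator.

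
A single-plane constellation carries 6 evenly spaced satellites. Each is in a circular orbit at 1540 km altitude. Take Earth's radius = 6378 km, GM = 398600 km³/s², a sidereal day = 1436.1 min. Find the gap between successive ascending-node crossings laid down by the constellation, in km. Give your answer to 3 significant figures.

Semi-major axis a = 6378 + 1540 = 7918 km. Period T = 2π√(a³/μ) = 2π√(7918³/398600) = 7011.9 s = 116.86 min.
Single-satellite node shift = (7011.9/86166) × 360° = 29.30°.
With 6 satellites evenly phased, successive equator crossings are 29.30/6 = 4.883° apart.
That is 4.883 × 111.3 = 544 km at the equator.

544 km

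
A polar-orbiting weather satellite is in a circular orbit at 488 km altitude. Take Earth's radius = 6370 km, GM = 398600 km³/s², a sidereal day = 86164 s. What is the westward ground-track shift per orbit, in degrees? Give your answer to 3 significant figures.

23.6°

Semi-major axis a = 6370 + 488 = 6858 km. Period T = 2π√(a³/μ) = 2π√(6858³/398600) = 5652.1 s = 94.20 min.
During one orbit Earth rotates (5652.1 / 86164) × 360° = 23.61°.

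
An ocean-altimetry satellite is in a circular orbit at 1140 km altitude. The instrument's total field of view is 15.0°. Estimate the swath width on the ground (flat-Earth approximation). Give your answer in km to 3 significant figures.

300 km

Half-angle = 15.0°/2 = 7.5°.
Swath width ≈ 2h·tan(θ/2) = 2 × 1140 × tan(7.5°) = 300.2 km.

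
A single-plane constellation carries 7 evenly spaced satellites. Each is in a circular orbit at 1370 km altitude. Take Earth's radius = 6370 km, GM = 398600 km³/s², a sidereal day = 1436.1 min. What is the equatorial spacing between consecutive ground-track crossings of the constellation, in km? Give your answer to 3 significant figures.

Semi-major axis a = 6370 + 1370 = 7740 km. Period T = 2π√(a³/μ) = 2π√(7740³/398600) = 6776.8 s = 112.95 min.
Single-satellite node shift = (6776.8/86166) × 360° = 28.31°.
With 7 satellites evenly phased, successive equator crossings are 28.31/7 = 4.045° apart.
That is 4.045 × 111.2 = 450 km at the equator.

450 km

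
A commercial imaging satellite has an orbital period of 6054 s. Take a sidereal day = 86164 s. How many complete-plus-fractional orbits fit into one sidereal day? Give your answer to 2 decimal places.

14.23

Orbits per sidereal day = 86164 / 6054.0 = 14.233.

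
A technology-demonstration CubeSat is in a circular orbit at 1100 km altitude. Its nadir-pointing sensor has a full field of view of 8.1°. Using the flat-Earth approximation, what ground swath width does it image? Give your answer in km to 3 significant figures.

Half-angle = 8.1°/2 = 4.05°.
Swath width ≈ 2h·tan(θ/2) = 2 × 1100 × tan(4.05°) = 155.8 km.

156 km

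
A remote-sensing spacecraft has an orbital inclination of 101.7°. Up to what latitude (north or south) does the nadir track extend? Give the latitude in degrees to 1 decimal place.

Retrograde orbit: the ground track reaches ±(180° − i) = ±(180 − 101.7) = ±78.3°.

78.3°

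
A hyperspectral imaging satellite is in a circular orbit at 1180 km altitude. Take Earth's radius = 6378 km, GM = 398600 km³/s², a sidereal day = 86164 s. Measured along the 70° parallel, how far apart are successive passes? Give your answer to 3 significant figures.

Semi-major axis a = 6378 + 1180 = 7558 km. Period T = 2π√(a³/μ) = 2π√(7558³/398600) = 6539.2 s = 108.99 min.
Node shift per orbit = (6539.2/86164) × 360° = 27.32°.
Equatorial spacing = 27.32 × 111.3 km/° = 3041 km.
At 70° latitude, spacing = 3041 × cos(70°) = 1040 km.

1040 km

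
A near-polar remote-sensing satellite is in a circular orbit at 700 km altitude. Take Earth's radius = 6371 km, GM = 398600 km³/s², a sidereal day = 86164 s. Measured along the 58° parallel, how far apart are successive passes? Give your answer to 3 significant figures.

Semi-major axis a = 6371 + 700 = 7071 km. Period T = 2π√(a³/μ) = 2π√(7071³/398600) = 5917.4 s = 98.62 min.
Node shift per orbit = (5917.4/86164) × 360° = 24.72°.
Equatorial spacing = 24.72 × 111.2 km/° = 2749 km.
At 58° latitude, spacing = 2749 × cos(58°) = 1457 km.

1460 km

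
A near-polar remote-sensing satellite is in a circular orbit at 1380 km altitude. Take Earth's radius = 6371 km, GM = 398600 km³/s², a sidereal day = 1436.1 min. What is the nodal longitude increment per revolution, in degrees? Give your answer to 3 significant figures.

Semi-major axis a = 6371 + 1380 = 7751 km. Period T = 2π√(a³/μ) = 2π√(7751³/398600) = 6791.2 s = 113.19 min.
During one orbit Earth rotates (6791.2 / 86166) × 360° = 28.37°.

28.4°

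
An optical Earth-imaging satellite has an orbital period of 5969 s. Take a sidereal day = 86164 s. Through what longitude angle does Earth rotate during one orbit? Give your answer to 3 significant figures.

During one orbit Earth rotates (5969.0 / 86164) × 360° = 24.94°.

24.9°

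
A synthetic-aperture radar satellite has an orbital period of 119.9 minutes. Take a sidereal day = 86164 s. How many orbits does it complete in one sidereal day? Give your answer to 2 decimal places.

11.98

T = 119.9 min = 7194.0 s.
Orbits per sidereal day = 86164 / 7194.0 = 11.977.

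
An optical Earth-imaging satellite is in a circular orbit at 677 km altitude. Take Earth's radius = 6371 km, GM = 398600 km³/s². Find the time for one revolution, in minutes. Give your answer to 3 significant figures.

98.1 min

Semi-major axis a = 6371 + 677 = 7048 km. Period T = 2π√(a³/μ) = 2π√(7048³/398600) = 5888.6 s = 98.14 min.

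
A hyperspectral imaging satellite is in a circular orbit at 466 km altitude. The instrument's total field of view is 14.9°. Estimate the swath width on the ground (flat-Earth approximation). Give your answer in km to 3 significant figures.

Half-angle = 14.9°/2 = 7.45°.
Swath width ≈ 2h·tan(θ/2) = 2 × 466 × tan(7.45°) = 121.9 km.

122 km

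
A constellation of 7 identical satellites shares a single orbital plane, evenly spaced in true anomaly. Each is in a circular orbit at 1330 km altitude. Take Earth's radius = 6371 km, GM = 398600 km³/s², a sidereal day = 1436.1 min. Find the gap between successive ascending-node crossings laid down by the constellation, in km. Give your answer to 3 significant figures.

446 km

Semi-major axis a = 6371 + 1330 = 7701 km. Period T = 2π√(a³/μ) = 2π√(7701³/398600) = 6725.6 s = 112.09 min.
Single-satellite node shift = (6725.6/86166) × 360° = 28.10°.
With 7 satellites evenly phased, successive equator crossings are 28.10/7 = 4.014° apart.
That is 4.014 × 111.2 = 446 km at the equator.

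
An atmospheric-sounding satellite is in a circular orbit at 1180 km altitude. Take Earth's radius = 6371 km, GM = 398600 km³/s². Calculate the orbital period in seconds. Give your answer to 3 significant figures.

6530 seconds

Semi-major axis a = 6371 + 1180 = 7551 km. Period T = 2π√(a³/μ) = 2π√(7551³/398600) = 6530.1 s = 108.83 min.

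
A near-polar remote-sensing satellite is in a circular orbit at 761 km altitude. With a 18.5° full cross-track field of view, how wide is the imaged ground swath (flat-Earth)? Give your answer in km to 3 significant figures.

Half-angle = 18.5°/2 = 9.25°.
Swath width ≈ 2h·tan(θ/2) = 2 × 761 × tan(9.25°) = 247.9 km.

248 km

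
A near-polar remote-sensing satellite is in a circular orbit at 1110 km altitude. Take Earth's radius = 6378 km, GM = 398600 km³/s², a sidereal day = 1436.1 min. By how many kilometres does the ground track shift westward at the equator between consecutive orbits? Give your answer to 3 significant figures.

3000 km

Semi-major axis a = 6378 + 1110 = 7488 km. Period T = 2π√(a³/μ) = 2π√(7488³/398600) = 6448.5 s = 107.48 min.
During one orbit Earth rotates (6448.5 / 86166) × 360° = 26.94°.
At the equator that is 26.94° × (2π·6378/360) km/° = 26.94 × 111.3 = 2999 km.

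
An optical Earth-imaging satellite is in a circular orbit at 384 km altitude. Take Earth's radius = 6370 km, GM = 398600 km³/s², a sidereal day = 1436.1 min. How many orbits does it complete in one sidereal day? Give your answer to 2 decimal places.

15.60

Semi-major axis a = 6370 + 384 = 6754 km. Period T = 2π√(a³/μ) = 2π√(6754³/398600) = 5524.0 s = 92.07 min.
Orbits per sidereal day = 86166 / 5524.0 = 15.599.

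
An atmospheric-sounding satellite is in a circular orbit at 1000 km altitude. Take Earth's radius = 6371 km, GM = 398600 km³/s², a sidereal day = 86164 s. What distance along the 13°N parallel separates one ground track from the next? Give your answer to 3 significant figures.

Semi-major axis a = 6371 + 1000 = 7371 km. Period T = 2π√(a³/μ) = 2π√(7371³/398600) = 6298.0 s = 104.97 min.
Node shift per orbit = (6298.0/86164) × 360° = 26.31°.
Equatorial spacing = 26.31 × 111.2 km/° = 2926 km.
At 13° latitude, spacing = 2926 × cos(13°) = 2851 km.

2850 km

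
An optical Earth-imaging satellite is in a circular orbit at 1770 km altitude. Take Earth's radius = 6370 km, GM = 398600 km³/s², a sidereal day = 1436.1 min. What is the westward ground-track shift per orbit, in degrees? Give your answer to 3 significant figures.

30.5°

Semi-major axis a = 6370 + 1770 = 8140 km. Period T = 2π√(a³/μ) = 2π√(8140³/398600) = 7308.8 s = 121.81 min.
During one orbit Earth rotates (7308.8 / 86166) × 360° = 30.54°.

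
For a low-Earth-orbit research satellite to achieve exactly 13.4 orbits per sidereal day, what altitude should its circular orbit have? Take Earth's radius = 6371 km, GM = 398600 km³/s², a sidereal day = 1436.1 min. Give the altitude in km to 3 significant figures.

1100 km

Required period T = 86166 / 13.4 = 6430.3 s.
From T = 2π√(a³/μ): a = (μ T²/4π²)^(1/3) = (398600 × 6430.3² / 4π²)^(1/3) = 7474 km.
Altitude h = a − R = 7474 − 6371 = 1103 km.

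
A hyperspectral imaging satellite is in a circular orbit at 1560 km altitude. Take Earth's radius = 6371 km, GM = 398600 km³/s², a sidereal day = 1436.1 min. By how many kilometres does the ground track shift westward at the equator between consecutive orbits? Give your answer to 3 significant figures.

3270 km

Semi-major axis a = 6371 + 1560 = 7931 km. Period T = 2π√(a³/μ) = 2π√(7931³/398600) = 7029.2 s = 117.15 min.
During one orbit Earth rotates (7029.2 / 86166) × 360° = 29.37°.
At the equator that is 29.37° × (2π·6371/360) km/° = 29.37 × 111.2 = 3266 km.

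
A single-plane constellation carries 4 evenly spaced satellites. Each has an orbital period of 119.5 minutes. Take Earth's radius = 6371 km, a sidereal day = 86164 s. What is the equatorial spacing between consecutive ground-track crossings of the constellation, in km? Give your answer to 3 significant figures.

833 km

T = 119.5 min = 7170.0 s.
Single-satellite node shift = (7170.0/86164) × 360° = 29.96°.
With 4 satellites evenly phased, successive equator crossings are 29.96/4 = 7.489° apart.
That is 7.489 × 111.2 = 833 km at the equator.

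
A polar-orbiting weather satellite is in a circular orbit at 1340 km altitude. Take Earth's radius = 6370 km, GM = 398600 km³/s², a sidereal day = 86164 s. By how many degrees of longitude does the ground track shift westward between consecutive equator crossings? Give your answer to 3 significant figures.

28.1°

Semi-major axis a = 6370 + 1340 = 7710 km. Period T = 2π√(a³/μ) = 2π√(7710³/398600) = 6737.4 s = 112.29 min.
During one orbit Earth rotates (6737.4 / 86164) × 360° = 28.15°.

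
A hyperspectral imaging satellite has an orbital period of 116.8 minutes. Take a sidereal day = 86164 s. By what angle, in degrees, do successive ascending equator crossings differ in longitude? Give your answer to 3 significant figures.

T = 116.8 min = 7008.0 s.
During one orbit Earth rotates (7008.0 / 86164) × 360° = 29.28°.

29.3°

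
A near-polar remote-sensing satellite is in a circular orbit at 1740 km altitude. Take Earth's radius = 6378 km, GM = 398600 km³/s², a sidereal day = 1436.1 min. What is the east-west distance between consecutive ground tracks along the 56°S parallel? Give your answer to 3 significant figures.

Semi-major axis a = 6378 + 1740 = 8118 km. Period T = 2π√(a³/μ) = 2π√(8118³/398600) = 7279.2 s = 121.32 min.
Node shift per orbit = (7279.2/86166) × 360° = 30.41°.
Equatorial spacing = 30.41 × 111.3 km/° = 3385 km.
At 56° latitude, spacing = 3385 × cos(56°) = 1893 km.

1890 km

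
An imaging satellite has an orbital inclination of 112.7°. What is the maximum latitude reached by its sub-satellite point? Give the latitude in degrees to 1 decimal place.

Retrograde orbit: the ground track reaches ±(180° − i) = ±(180 − 112.7) = ±67.3°.

67.3°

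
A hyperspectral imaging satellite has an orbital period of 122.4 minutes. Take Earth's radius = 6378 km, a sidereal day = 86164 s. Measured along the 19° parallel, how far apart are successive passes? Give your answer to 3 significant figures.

3230 km

T = 122.4 min = 7344.0 s.
Node shift per orbit = (7344.0/86164) × 360° = 30.68°.
Equatorial spacing = 30.68 × 111.3 km/° = 3416 km.
At 19° latitude, spacing = 3416 × cos(19°) = 3230 km.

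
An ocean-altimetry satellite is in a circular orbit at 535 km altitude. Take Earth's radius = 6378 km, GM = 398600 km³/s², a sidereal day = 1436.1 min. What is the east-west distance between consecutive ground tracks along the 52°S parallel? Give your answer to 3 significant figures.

1640 km

Semi-major axis a = 6378 + 535 = 6913 km. Period T = 2π√(a³/μ) = 2π√(6913³/398600) = 5720.2 s = 95.34 min.
Node shift per orbit = (5720.2/86166) × 360° = 23.90°.
Equatorial spacing = 23.90 × 111.3 km/° = 2660 km.
At 52° latitude, spacing = 2660 × cos(52°) = 1638 km.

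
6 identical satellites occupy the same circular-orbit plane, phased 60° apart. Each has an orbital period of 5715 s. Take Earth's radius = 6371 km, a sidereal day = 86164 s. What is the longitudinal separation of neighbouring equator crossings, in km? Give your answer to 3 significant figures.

Single-satellite node shift = (5715.0/86164) × 360° = 23.88°.
With 6 satellites evenly phased, successive equator crossings are 23.88/6 = 3.980° apart.
That is 3.980 × 111.2 = 443 km at the equator.

443 km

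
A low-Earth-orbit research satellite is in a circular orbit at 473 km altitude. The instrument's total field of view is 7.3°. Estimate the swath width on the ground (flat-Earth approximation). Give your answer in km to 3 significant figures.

60.3 km

Half-angle = 7.3°/2 = 3.65°.
Swath width ≈ 2h·tan(θ/2) = 2 × 473 × tan(3.65°) = 60.3 km.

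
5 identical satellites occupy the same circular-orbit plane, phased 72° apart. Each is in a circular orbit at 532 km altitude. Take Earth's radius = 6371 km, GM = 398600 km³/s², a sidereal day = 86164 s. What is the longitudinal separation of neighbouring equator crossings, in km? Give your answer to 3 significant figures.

530 km

Semi-major axis a = 6371 + 532 = 6903 km. Period T = 2π√(a³/μ) = 2π√(6903³/398600) = 5707.8 s = 95.13 min.
Single-satellite node shift = (5707.8/86164) × 360° = 23.85°.
With 5 satellites evenly phased, successive equator crossings are 23.85/5 = 4.770° apart.
That is 4.770 × 111.2 = 530 km at the equator.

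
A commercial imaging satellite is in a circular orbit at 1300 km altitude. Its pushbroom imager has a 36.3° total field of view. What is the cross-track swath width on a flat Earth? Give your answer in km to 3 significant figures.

Half-angle = 36.3°/2 = 18.15°.
Swath width ≈ 2h·tan(θ/2) = 2 × 1300 × tan(18.15°) = 852.3 km.

852 km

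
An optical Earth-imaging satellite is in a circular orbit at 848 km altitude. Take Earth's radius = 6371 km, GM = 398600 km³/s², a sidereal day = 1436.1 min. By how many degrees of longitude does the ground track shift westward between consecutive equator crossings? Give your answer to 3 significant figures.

Semi-major axis a = 6371 + 848 = 7219 km. Period T = 2π√(a³/μ) = 2π√(7219³/398600) = 6104.2 s = 101.74 min.
During one orbit Earth rotates (6104.2 / 86166) × 360° = 25.50°.

25.5°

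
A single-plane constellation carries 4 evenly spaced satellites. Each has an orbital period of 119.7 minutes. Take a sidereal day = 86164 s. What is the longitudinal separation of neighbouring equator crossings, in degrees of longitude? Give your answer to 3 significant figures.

7.50°

T = 119.7 min = 7182.0 s.
Single-satellite node shift = (7182.0/86164) × 360° = 30.01°.
With 4 satellites evenly phased, successive equator crossings are 30.01/4 = 7.502° apart.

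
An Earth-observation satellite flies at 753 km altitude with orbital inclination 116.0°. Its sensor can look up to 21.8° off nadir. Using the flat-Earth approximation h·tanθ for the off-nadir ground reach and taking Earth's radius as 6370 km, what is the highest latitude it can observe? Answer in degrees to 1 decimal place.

66.7°

Retrograde orbit: the ground track reaches ±(180° − i) = ±(180 − 116.0) = ±64.0°.
Sensor half-swath on the ground ≈ 753·tan(21.8°) = 301 km = 2.71° of latitude.
Maximum observable latitude ≈ 64.0 + 2.71 = 66.7°.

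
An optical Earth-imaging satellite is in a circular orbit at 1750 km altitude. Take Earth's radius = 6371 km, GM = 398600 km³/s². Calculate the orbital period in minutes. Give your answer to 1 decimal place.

Semi-major axis a = 6371 + 1750 = 8121 km. Period T = 2π√(a³/μ) = 2π√(8121³/398600) = 7283.3 s = 121.39 min.

121.4 min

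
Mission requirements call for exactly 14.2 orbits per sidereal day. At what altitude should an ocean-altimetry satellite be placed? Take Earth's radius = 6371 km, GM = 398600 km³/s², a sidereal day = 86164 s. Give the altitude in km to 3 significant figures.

Required period T = 86164 / 14.2 = 6067.9 s.
From T = 2π√(a³/μ): a = (μ T²/4π²)^(1/3) = (398600 × 6067.9² / 4π²)^(1/3) = 7190 km.
Altitude h = a − R = 7190 − 6371 = 819 km.

819 km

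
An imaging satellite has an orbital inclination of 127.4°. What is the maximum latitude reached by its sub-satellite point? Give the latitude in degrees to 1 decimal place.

Retrograde orbit: the ground track reaches ±(180° − i) = ±(180 − 127.4) = ±52.6°.

52.6°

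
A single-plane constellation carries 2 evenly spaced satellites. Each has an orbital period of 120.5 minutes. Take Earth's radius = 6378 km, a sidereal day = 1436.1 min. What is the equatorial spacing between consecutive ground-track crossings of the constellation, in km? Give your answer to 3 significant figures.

T = 120.5 min = 7230.0 s.
Single-satellite node shift = (7230.0/86166) × 360° = 30.21°.
With 2 satellites evenly phased, successive equator crossings are 30.21/2 = 15.103° apart.
That is 15.103 × 111.3 = 1681 km at the equator.

1680 km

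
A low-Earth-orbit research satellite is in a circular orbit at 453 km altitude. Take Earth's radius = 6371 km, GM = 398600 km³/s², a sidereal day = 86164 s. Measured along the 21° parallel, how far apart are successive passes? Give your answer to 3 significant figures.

2430 km

Semi-major axis a = 6371 + 453 = 6824 km. Period T = 2π√(a³/μ) = 2π√(6824³/398600) = 5610.1 s = 93.50 min.
Node shift per orbit = (5610.1/86164) × 360° = 23.44°.
Equatorial spacing = 23.44 × 111.2 km/° = 2606 km.
At 21° latitude, spacing = 2606 × cos(21°) = 2433 km.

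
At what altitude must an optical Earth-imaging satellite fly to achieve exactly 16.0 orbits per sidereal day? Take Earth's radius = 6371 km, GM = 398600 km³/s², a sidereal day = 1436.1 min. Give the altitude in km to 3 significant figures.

270 km

Required period T = 86166 / 16.0 = 5385.4 s.
From T = 2π√(a³/μ): a = (μ T²/4π²)^(1/3) = (398600 × 5385.4² / 4π²)^(1/3) = 6641 km.
Altitude h = a − R = 6641 − 6371 = 270 km.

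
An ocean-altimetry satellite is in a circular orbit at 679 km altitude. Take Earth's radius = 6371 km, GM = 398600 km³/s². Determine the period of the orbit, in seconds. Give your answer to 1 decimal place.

5891.1 seconds

Semi-major axis a = 6371 + 679 = 7050 km. Period T = 2π√(a³/μ) = 2π√(7050³/398600) = 5891.1 s = 98.18 min.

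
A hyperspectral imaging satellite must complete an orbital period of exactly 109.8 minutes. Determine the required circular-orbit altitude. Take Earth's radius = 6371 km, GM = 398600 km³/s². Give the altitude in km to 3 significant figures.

T = 109.8 min = 6588.0 s.
From T = 2π√(a³/μ): a = (μ T²/4π²)^(1/3) = (398600 × 6588.0² / 4π²)^(1/3) = 7596 km.
Altitude h = a − R = 7596 − 6371 = 1225 km.

1220 km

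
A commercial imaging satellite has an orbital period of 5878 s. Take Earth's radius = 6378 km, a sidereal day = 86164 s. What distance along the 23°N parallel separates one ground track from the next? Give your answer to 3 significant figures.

2520 km

Node shift per orbit = (5878.0/86164) × 360° = 24.56°.
Equatorial spacing = 24.56 × 111.3 km/° = 2734 km.
At 23° latitude, spacing = 2734 × cos(23°) = 2516 km.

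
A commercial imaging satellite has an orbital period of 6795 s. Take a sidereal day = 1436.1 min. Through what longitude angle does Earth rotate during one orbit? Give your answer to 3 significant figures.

During one orbit Earth rotates (6795.0 / 86166) × 360° = 28.39°.

28.4°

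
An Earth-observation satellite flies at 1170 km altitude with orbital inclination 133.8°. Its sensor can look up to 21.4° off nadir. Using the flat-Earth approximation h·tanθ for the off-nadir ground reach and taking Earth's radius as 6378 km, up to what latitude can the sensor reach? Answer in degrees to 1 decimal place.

50.3°

Retrograde orbit: the ground track reaches ±(180° − i) = ±(180 − 133.8) = ±46.2°.
Sensor half-swath on the ground ≈ 1170·tan(21.4°) = 459 km = 4.12° of latitude.
Maximum observable latitude ≈ 46.2 + 4.12 = 50.3°.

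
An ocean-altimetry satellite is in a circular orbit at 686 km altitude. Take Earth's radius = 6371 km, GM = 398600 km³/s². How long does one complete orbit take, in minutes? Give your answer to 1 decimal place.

Semi-major axis a = 6371 + 686 = 7057 km. Period T = 2π√(a³/μ) = 2π√(7057³/398600) = 5899.9 s = 98.33 min.

98.3 min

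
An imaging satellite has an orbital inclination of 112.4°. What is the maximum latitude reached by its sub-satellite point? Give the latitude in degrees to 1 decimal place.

67.6°

Retrograde orbit: the ground track reaches ±(180° − i) = ±(180 − 112.4) = ±67.6°.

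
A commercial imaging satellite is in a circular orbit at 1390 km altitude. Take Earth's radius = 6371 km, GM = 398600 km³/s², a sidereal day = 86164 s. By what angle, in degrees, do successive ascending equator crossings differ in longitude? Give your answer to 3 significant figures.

Semi-major axis a = 6371 + 1390 = 7761 km. Period T = 2π√(a³/μ) = 2π√(7761³/398600) = 6804.4 s = 113.41 min.
During one orbit Earth rotates (6804.4 / 86164) × 360° = 28.43°.

28.4°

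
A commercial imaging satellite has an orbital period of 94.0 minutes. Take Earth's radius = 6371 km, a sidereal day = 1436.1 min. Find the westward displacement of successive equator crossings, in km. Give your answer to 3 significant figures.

T = 94.0 min = 5640.0 s.
During one orbit Earth rotates (5640.0 / 86166) × 360° = 23.56°.
At the equator that is 23.56° × (2π·6371/360) km/° = 23.56 × 111.2 = 2620 km.

2620 km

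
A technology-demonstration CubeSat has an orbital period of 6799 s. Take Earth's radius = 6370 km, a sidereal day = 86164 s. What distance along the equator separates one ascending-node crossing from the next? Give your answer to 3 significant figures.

During one orbit Earth rotates (6799.0 / 86164) × 360° = 28.41°.
At the equator that is 28.41° × (2π·6370/360) km/° = 28.41 × 111.2 = 3158 km.

3160 km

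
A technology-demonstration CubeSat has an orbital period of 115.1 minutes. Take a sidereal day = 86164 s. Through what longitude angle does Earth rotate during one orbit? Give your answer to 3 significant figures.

T = 115.1 min = 6906.0 s.
During one orbit Earth rotates (6906.0 / 86164) × 360° = 28.85°.

28.9°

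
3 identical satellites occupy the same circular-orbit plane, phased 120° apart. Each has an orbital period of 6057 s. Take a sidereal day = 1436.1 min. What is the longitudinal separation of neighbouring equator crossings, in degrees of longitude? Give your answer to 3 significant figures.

Single-satellite node shift = (6057.0/86166) × 360° = 25.31°.
With 3 satellites evenly phased, successive equator crossings are 25.31/3 = 8.435° apart.

8.44°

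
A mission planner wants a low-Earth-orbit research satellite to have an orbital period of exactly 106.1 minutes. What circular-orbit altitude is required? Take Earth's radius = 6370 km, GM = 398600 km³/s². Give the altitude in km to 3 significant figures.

T = 106.1 min = 6366.0 s.
From T = 2π√(a³/μ): a = (μ T²/4π²)^(1/3) = (398600 × 6366.0² / 4π²)^(1/3) = 7424 km.
Altitude h = a − R = 7424 − 6370 = 1054 km.

1050 km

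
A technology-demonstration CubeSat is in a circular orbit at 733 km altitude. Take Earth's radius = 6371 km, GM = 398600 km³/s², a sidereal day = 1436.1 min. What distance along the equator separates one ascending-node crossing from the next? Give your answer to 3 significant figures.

Semi-major axis a = 6371 + 733 = 7104 km. Period T = 2π√(a³/μ) = 2π√(7104³/398600) = 5958.9 s = 99.31 min.
During one orbit Earth rotates (5958.9 / 86166) × 360° = 24.90°.
At the equator that is 24.90° × (2π·6371/360) km/° = 24.90 × 111.2 = 2768 km.

2770 km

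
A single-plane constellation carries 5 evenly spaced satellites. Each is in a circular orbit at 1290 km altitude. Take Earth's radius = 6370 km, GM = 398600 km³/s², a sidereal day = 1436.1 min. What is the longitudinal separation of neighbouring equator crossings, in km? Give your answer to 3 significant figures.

Semi-major axis a = 6370 + 1290 = 7660 km. Period T = 2π√(a³/μ) = 2π√(7660³/398600) = 6672.0 s = 111.20 min.
Single-satellite node shift = (6672.0/86166) × 360° = 27.88°.
With 5 satellites evenly phased, successive equator crossings are 27.88/5 = 5.575° apart.
That is 5.575 × 111.2 = 620 km at the equator.

620 km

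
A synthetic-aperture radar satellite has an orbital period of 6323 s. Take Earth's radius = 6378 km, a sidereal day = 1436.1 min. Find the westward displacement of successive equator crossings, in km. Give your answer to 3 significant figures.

During one orbit Earth rotates (6323.0 / 86166) × 360° = 26.42°.
At the equator that is 26.42° × (2π·6378/360) km/° = 26.42 × 111.3 = 2941 km.

2940 km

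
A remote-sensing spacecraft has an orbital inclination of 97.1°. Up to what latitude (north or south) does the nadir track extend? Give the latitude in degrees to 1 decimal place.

Retrograde orbit: the ground track reaches ±(180° − i) = ±(180 − 97.1) = ±82.9°.

82.9°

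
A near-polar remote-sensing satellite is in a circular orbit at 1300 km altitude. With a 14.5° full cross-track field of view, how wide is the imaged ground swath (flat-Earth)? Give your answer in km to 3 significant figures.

Half-angle = 14.5°/2 = 7.25°.
Swath width ≈ 2h·tan(θ/2) = 2 × 1300 × tan(7.25°) = 330.8 km.

331 km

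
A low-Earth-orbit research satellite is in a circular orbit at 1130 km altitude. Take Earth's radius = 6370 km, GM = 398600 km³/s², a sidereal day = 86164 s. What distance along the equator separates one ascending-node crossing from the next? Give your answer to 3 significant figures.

3000 km

Semi-major axis a = 6370 + 1130 = 7500 km. Period T = 2π√(a³/μ) = 2π√(7500³/398600) = 6464.0 s = 107.73 min.
During one orbit Earth rotates (6464.0 / 86164) × 360° = 27.01°.
At the equator that is 27.01° × (2π·6370/360) km/° = 27.01 × 111.2 = 3003 km.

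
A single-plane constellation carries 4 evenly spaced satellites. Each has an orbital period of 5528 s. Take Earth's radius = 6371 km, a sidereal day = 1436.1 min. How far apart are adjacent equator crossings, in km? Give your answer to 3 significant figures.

642 km

Single-satellite node shift = (5528.0/86166) × 360° = 23.10°.
With 4 satellites evenly phased, successive equator crossings are 23.10/4 = 5.774° apart.
That is 5.774 × 111.2 = 642 km at the equator.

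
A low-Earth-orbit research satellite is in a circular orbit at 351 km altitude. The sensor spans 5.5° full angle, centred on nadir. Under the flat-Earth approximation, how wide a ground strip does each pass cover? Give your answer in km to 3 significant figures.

33.7 km

Half-angle = 5.5°/2 = 2.75°.
Swath width ≈ 2h·tan(θ/2) = 2 × 351 × tan(2.75°) = 33.7 km.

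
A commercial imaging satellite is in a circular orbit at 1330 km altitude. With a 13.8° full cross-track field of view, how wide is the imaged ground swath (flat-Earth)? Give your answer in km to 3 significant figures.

Half-angle = 13.8°/2 = 6.9°.
Swath width ≈ 2h·tan(θ/2) = 2 × 1330 × tan(6.9°) = 321.9 km.

322 km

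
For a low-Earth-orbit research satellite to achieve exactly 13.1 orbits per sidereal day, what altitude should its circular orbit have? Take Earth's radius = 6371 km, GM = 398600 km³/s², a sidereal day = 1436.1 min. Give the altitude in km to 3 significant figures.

1220 km

Required period T = 86166 / 13.1 = 6577.6 s.
From T = 2π√(a³/μ): a = (μ T²/4π²)^(1/3) = (398600 × 6577.6² / 4π²)^(1/3) = 7588 km.
Altitude h = a − R = 7588 − 6371 = 1217 km.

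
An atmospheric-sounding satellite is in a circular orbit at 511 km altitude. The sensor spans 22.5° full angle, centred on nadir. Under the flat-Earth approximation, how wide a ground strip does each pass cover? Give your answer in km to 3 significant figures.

Half-angle = 22.5°/2 = 11.25°.
Swath width ≈ 2h·tan(θ/2) = 2 × 511 × tan(11.25°) = 203.3 km.

203 km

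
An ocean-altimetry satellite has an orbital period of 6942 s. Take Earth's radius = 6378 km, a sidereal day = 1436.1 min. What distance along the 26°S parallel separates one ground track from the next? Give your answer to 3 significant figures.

2900 km

Node shift per orbit = (6942.0/86166) × 360° = 29.00°.
Equatorial spacing = 29.00 × 111.3 km/° = 3229 km.
At 26° latitude, spacing = 3229 × cos(26°) = 2902 km.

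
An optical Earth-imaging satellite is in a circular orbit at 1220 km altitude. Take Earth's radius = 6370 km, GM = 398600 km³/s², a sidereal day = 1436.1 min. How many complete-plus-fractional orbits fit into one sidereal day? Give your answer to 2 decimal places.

13.09

Semi-major axis a = 6370 + 1220 = 7590 km. Period T = 2π√(a³/μ) = 2π√(7590³/398600) = 6580.7 s = 109.68 min.
Orbits per sidereal day = 86166 / 6580.7 = 13.094.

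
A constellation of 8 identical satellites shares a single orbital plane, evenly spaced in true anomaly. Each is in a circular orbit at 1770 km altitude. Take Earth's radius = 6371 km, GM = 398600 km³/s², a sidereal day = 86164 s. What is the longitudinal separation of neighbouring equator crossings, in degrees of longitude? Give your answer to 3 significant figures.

Semi-major axis a = 6371 + 1770 = 8141 km. Period T = 2π√(a³/μ) = 2π√(8141³/398600) = 7310.2 s = 121.84 min.
Single-satellite node shift = (7310.2/86164) × 360° = 30.54°.
With 8 satellites evenly phased, successive equator crossings are 30.54/8 = 3.818° apart.

3.82°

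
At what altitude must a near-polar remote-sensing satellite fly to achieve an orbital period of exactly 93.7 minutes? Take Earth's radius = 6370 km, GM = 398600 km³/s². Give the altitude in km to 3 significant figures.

T = 93.7 min = 5622.0 s.
From T = 2π√(a³/μ): a = (μ T²/4π²)^(1/3) = (398600 × 5622.0² / 4π²)^(1/3) = 6834 km.
Altitude h = a − R = 6834 − 6370 = 464 km.

464 km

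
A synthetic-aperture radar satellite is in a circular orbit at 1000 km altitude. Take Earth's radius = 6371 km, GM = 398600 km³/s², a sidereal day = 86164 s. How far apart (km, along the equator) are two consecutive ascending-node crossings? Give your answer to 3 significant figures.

2930 km

Semi-major axis a = 6371 + 1000 = 7371 km. Period T = 2π√(a³/μ) = 2π√(7371³/398600) = 6298.0 s = 104.97 min.
During one orbit Earth rotates (6298.0 / 86164) × 360° = 26.31°.
At the equator that is 26.31° × (2π·6371/360) km/° = 26.31 × 111.2 = 2926 km.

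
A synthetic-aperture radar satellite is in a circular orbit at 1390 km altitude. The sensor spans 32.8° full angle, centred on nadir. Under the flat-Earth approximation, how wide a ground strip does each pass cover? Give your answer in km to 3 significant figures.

Half-angle = 32.8°/2 = 16.4°.
Swath width ≈ 2h·tan(θ/2) = 2 × 1390 × tan(16.4°) = 818.2 km.

818 km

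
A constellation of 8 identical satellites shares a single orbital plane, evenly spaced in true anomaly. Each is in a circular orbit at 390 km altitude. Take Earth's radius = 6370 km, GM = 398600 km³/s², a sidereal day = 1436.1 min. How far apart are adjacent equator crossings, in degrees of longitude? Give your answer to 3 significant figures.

Semi-major axis a = 6370 + 390 = 6760 km. Period T = 2π√(a³/μ) = 2π√(6760³/398600) = 5531.4 s = 92.19 min.
Single-satellite node shift = (5531.4/86166) × 360° = 23.11°.
With 8 satellites evenly phased, successive equator crossings are 23.11/8 = 2.889° apart.

2.89°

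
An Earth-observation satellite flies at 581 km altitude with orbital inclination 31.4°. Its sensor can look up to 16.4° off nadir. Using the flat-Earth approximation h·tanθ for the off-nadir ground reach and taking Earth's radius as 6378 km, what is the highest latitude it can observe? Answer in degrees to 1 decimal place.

For a prograde orbit the ground track reaches latitude ±i = ±31.4°.
Sensor half-swath on the ground ≈ 581·tan(16.4°) = 171 km = 1.54° of latitude.
Maximum observable latitude ≈ 31.4 + 1.54 = 32.9°.

32.9°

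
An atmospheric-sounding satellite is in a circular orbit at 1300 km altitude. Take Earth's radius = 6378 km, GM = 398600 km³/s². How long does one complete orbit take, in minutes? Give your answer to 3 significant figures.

Semi-major axis a = 6378 + 1300 = 7678 km. Period T = 2π√(a³/μ) = 2π√(7678³/398600) = 6695.5 s = 111.59 min.

112 min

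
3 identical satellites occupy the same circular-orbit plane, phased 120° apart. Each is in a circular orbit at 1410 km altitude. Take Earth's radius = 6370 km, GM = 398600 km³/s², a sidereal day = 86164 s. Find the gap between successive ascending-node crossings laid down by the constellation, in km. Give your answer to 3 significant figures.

Semi-major axis a = 6370 + 1410 = 7780 km. Period T = 2π√(a³/μ) = 2π√(7780³/398600) = 6829.4 s = 113.82 min.
Single-satellite node shift = (6829.4/86164) × 360° = 28.53°.
With 3 satellites evenly phased, successive equator crossings are 28.53/3 = 9.511° apart.
That is 9.511 × 111.2 = 1057 km at the equator.

1060 km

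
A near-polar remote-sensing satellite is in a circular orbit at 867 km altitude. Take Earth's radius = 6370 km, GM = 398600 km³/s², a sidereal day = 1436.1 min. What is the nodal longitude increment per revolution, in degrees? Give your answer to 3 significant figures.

Semi-major axis a = 6370 + 867 = 7237 km. Period T = 2π√(a³/μ) = 2π√(7237³/398600) = 6127.0 s = 102.12 min.
During one orbit Earth rotates (6127.0 / 86166) × 360° = 25.60°.

25.6°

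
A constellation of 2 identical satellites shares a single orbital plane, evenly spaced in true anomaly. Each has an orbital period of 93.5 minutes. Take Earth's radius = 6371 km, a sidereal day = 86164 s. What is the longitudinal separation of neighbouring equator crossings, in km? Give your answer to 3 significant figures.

1300 km

T = 93.5 min = 5610.0 s.
Single-satellite node shift = (5610.0/86164) × 360° = 23.44°.
With 2 satellites evenly phased, successive equator crossings are 23.44/2 = 11.720° apart.
That is 11.720 × 111.2 = 1303 km at the equator.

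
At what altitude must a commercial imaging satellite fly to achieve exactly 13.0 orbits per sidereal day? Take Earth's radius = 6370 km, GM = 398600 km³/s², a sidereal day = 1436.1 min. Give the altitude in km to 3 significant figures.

1260 km

Required period T = 86166 / 13.0 = 6628.2 s.
From T = 2π√(a³/μ): a = (μ T²/4π²)^(1/3) = (398600 × 6628.2² / 4π²)^(1/3) = 7626 km.
Altitude h = a − R = 7626 − 6370 = 1256 km.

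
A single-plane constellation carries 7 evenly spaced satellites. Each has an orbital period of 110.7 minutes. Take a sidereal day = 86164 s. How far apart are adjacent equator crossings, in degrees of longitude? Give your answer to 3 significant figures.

3.96°

T = 110.7 min = 6642.0 s.
Single-satellite node shift = (6642.0/86164) × 360° = 27.75°.
With 7 satellites evenly phased, successive equator crossings are 27.75/7 = 3.964° apart.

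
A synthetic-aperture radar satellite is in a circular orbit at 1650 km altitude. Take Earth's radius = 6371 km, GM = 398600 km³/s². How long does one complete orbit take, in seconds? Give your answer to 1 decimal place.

Semi-major axis a = 6371 + 1650 = 8021 km. Period T = 2π√(a³/μ) = 2π√(8021³/398600) = 7149.1 s = 119.15 min.

7149.1 seconds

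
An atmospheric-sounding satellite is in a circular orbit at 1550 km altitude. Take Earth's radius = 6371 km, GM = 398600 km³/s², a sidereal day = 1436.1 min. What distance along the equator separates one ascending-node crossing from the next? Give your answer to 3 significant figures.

Semi-major axis a = 6371 + 1550 = 7921 km. Period T = 2π√(a³/μ) = 2π√(7921³/398600) = 7015.9 s = 116.93 min.
During one orbit Earth rotates (7015.9 / 86166) × 360° = 29.31°.
At the equator that is 29.31° × (2π·6371/360) km/° = 29.31 × 111.2 = 3259 km.

3260 km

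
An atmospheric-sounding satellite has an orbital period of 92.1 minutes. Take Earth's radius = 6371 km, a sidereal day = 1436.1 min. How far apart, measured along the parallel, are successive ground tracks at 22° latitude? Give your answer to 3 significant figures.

2380 km

T = 92.1 min = 5526.0 s.
Node shift per orbit = (5526.0/86166) × 360° = 23.09°.
Equatorial spacing = 23.09 × 111.2 km/° = 2567 km.
At 22° latitude, spacing = 2567 × cos(22°) = 2380 km.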